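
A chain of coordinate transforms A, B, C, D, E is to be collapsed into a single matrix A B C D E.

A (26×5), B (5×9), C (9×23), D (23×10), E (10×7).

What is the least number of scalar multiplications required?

3445

Adjacent pairs: AB = 26·5·9 = 1170; BC = 5·9·23 = 1035; CD = 9·23·10 = 2070; DE = 23·10·7 = 1610.
Length 3: A..C: k=1: 0+1035+26·5·23=4025; k=2: 1170+0+26·9·23=6552 → min 4025 | B..D: k=2: 0+2070+5·9·10=2520; k=3: 1035+0+5·23·10=2185 → min 2185 | C..E: k=3: 0+1610+9·23·7=3059; k=4: 2070+0+9·10·7=2700 → min 2700.
Length 4: A..D: k=1: 0+2185+26·5·10=3485; k=2: 1170+2070+26·9·10=5580; k=3: 4025+0+26·23·10=10005 → min 3485 | B..E: k=2: 0+2700+5·9·7=3015; k=3: 1035+1610+5·23·7=3450; k=4: 2185+0+5·10·7=2535 → min 2535.
Length 5: A..E: k=1: 0+2535+26·5·7=3445; k=2: 1170+2700+26·9·7=5508; k=3: 4025+1610+26·23·7=9821; k=4: 3485+0+26·10·7=5305 → min 3445.
Optimal order: (A (((B C) D) E)) with cost 3445.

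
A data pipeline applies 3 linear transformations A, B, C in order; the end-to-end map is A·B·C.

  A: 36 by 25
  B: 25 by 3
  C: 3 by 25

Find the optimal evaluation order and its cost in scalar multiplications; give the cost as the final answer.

(A·(B·C)): cost 24375.
((A·B)·C): cost 5400.
Optimal: ((A·B)·C) with cost 5400.

5400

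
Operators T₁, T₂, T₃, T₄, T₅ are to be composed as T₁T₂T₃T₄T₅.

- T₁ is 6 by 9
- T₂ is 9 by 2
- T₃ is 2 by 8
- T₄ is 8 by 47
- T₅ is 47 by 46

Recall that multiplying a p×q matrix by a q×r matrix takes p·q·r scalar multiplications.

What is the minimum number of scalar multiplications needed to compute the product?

Adjacent pairs: T₁T₂ = 6·9·2 = 108; T₂T₃ = 9·2·8 = 144; T₃T₄ = 2·8·47 = 752; T₄T₅ = 8·47·46 = 17296.
Length 3: T₁..T₃: k=1: 0+144+6·9·8=576; k=2: 108+0+6·2·8=204 → min 204 | T₂..T₄: k=2: 0+752+9·2·47=1598; k=3: 144+0+9·8·47=3528 → min 1598 | T₃..T₅: k=3: 0+17296+2·8·46=18032; k=4: 752+0+2·47·46=5076 → min 5076.
Length 4: T₁..T₄: k=1: 0+1598+6·9·47=4136; k=2: 108+752+6·2·47=1424; k=3: 204+0+6·8·47=2460 → min 1424 | T₂..T₅: k=2: 0+5076+9·2·46=5904; k=3: 144+17296+9·8·46=20752; k=4: 1598+0+9·47·46=21056 → min 5904.
Length 5: T₁..T₅: k=1: 0+5904+6·9·46=8388; k=2: 108+5076+6·2·46=5736; k=3: 204+17296+6·8·46=19708; k=4: 1424+0+6·47·46=14396 → min 5736.
Optimal order: ((T₁T₂)((T₃T₄)T₅)) with cost 5736.

5736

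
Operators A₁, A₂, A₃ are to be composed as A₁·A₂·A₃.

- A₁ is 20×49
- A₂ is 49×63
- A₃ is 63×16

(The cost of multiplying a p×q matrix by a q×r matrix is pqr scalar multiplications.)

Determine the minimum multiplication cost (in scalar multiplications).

Order (A₁·(A₂·A₃)): (A₂·A₃): 49×63 by 63×16 → 49×16, cost 49·63·16 = 49392; (A₁·(A₂·A₃)): 20×49 by 49×16 → 20×16, cost 20·49·16 = 15680; cumulative 65072. Total 65072.
Order ((A₁·A₂)·A₃): (A₁·A₂): 20×49 by 49×63 → 20×63, cost 20·49·63 = 61740; ((A₁·A₂)·A₃): 20×63 by 63×16 → 20×16, cost 20·63·16 = 20160; cumulative 81900. Total 81900.
Minimum: 65072.

65072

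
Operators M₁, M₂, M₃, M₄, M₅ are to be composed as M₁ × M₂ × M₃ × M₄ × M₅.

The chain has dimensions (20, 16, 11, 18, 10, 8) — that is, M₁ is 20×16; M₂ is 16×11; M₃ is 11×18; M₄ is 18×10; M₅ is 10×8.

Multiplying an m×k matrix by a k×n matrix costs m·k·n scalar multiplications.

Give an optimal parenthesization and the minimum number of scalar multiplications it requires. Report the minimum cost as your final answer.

Adjacent pairs: M₁M₂ = 20·16·11 = 3520; M₂M₃ = 16·11·18 = 3168; M₃M₄ = 11·18·10 = 1980; M₄M₅ = 18·10·8 = 1440.
Length 3: M₁..M₃: k=1: 0+3168+20·16·18=8928; k=2: 3520+0+20·11·18=7480 → min 7480 | M₂..M₄: k=2: 0+1980+16·11·10=3740; k=3: 3168+0+16·18·10=6048 → min 3740 | M₃..M₅: k=3: 0+1440+11·18·8=3024; k=4: 1980+0+11·10·8=2860 → min 2860.
Length 4: M₁..M₄: k=1: 0+3740+20·16·10=6940; k=2: 3520+1980+20·11·10=7700; k=3: 7480+0+20·18·10=11080 → min 6940 | M₂..M₅: k=2: 0+2860+16·11·8=4268; k=3: 3168+1440+16·18·8=6912; k=4: 3740+0+16·10·8=5020 → min 4268.
Length 5: M₁..M₅: k=1: 0+4268+20·16·8=6828; k=2: 3520+2860+20·11·8=8140; k=3: 7480+1440+20·18·8=11800; k=4: 6940+0+20·10·8=8540 → min 6828.
Optimal parenthesization: (M₁ × (M₂ × ((M₃ × M₄) × M₅))) with cost 6828.

6828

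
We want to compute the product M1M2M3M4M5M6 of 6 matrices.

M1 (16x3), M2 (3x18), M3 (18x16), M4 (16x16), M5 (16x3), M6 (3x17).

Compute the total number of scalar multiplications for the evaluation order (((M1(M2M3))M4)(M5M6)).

10896

(M2M3): 3×18 by 18×16 → 3×16, cost 3·18·16 = 864
(M1(M2M3)): 16×3 by 3×16 → 16×16, cost 16·3·16 = 768; cumulative 1632
((M1(M2M3))M4): 16×16 by 16×16 → 16×16, cost 16·16·16 = 4096; cumulative 5728
(M5M6): 16×3 by 3×17 → 16×17, cost 16·3·17 = 816
(((M1(M2M3))M4)(M5M6)): 16×16 by 16×17 → 16×17, cost 16·16·17 = 4352; cumulative 10896
Total: 10896 scalar multiplications.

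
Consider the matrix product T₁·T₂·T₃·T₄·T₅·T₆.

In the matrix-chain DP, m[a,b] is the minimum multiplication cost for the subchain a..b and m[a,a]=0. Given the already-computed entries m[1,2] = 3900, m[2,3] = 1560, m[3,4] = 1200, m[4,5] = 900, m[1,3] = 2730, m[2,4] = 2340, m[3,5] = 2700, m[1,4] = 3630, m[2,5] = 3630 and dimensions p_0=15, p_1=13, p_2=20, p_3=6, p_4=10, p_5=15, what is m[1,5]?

m[1,5] = min over k∈[1,4] of m[1,k]+m[k+1,5]+p_{0}·p_k·p_{5}.
k=1: 0 + 3630 + 15·13·15 = 6555; k=2: 3900 + 2700 + 15·20·15 = 11100; k=3: 2730 + 900 + 15·6·15 = 4980; k=4: 3630 + 0 + 15·10·15 = 5880.
Minimum: 4980 at k=3.

4980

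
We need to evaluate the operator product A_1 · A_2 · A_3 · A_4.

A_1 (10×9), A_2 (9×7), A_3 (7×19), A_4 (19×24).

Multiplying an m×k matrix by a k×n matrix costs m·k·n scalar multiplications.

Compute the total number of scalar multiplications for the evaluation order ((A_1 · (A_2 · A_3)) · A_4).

(A_2 · A_3): 9×7 by 7×19 → 9×19, cost 9·7·19 = 1197
(A_1 · (A_2 · A_3)): 10×9 by 9×19 → 10×19, cost 10·9·19 = 1710; cumulative 2907
((A_1 · (A_2 · A_3)) · A_4): 10×19 by 19×24 → 10×24, cost 10·19·24 = 4560; cumulative 7467
Total: 7467 scalar multiplications.

7467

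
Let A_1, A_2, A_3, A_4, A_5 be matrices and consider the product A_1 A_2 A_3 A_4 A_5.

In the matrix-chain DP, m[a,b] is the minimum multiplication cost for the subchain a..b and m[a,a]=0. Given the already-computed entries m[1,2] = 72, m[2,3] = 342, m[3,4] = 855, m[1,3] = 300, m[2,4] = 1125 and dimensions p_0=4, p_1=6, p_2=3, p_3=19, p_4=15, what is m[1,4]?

m[1,4] = min over k∈[1,3] of m[1,k]+m[k+1,4]+p_{0}·p_k·p_{4}.
k=1: 0 + 1125 + 4·6·15 = 1485; k=2: 72 + 855 + 4·3·15 = 1107; k=3: 300 + 0 + 4·19·15 = 1440.
Minimum: 1107 at k=2.

1107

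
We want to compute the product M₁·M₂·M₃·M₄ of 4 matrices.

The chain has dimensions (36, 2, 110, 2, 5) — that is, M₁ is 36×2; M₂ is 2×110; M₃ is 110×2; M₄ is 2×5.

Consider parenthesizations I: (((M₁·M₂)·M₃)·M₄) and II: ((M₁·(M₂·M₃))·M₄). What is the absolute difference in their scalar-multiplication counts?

Order I = (((M₁·M₂)·M₃)·M₄): (M₁·M₂): 36×2 by 2×110 → 36×110, cost 36·2·110 = 7920; ((M₁·M₂)·M₃): 36×110 by 110×2 → 36×2, cost 36·110·2 = 7920; cumulative 15840; (((M₁·M₂)·M₃)·M₄): 36×2 by 2×5 → 36×5, cost 36·2·5 = 360; cumulative 16200. Total 16200.
Order II = ((M₁·(M₂·M₃))·M₄): (M₂·M₃): 2×110 by 110×2 → 2×2, cost 2·110·2 = 440; (M₁·(M₂·M₃)): 36×2 by 2×2 → 36×2, cost 36·2·2 = 144; cumulative 584; ((M₁·(M₂·M₃))·M₄): 36×2 by 2×5 → 36×5, cost 36·2·5 = 360; cumulative 944. Total 944.
Difference: |16200 − 944| = 15256.

15256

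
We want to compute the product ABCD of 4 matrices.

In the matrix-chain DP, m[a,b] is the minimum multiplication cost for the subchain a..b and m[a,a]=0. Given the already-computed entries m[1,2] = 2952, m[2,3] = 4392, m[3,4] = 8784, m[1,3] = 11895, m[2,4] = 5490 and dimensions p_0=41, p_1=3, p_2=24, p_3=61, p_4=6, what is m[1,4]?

m[1,4] = min over k∈[1,3] of m[1,k]+m[k+1,4]+p_{0}·p_k·p_{4}.
k=1: 0 + 5490 + 41·3·6 = 6228; k=2: 2952 + 8784 + 41·24·6 = 17640; k=3: 11895 + 0 + 41·61·6 = 26901.
Minimum: 6228 at k=1.

6228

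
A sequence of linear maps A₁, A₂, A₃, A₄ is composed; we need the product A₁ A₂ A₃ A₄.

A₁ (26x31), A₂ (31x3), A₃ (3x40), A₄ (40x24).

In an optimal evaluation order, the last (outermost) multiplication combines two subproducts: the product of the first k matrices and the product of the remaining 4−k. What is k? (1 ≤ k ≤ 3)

Adjacent pairs: A₁A₂ = 26·31·3 = 2418; A₂A₃ = 31·3·40 = 3720; A₃A₄ = 3·40·24 = 2880.
Length 3: A₁..A₃: k=1: 0+3720+26·31·40=35960; k=2: 2418+0+26·3·40=5538 → min 5538 | A₂..A₄: k=2: 0+2880+31·3·24=5112; k=3: 3720+0+31·40·24=33480 → min 5112.
Top-level splits: k=1: (A₁..A₁)·(A₂..A₄) → 0+5112+26·31·24 = 24456; k=2: (A₁..A₂)·(A₃..A₄) → 2418+2880+26·3·24 = 7170; k=3: (A₁..A₃)·(A₄..A₄) → 5538+0+26·40·24 = 30498.
Best split is after A₂, i.e. k = 2.

2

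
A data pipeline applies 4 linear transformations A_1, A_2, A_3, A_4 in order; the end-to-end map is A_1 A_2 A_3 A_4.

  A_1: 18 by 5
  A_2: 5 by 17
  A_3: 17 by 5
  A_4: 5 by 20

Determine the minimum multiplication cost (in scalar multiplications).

2675

Adjacent pairs: A_1A_2 = 18·5·17 = 1530; A_2A_3 = 5·17·5 = 425; A_3A_4 = 17·5·20 = 1700.
Length 3: A_1..A_3: k=1: 0+425+18·5·5=875; k=2: 1530+0+18·17·5=3060 → min 875 | A_2..A_4: k=2: 0+1700+5·17·20=3400; k=3: 425+0+5·5·20=925 → min 925.
Length 4: A_1..A_4: k=1: 0+925+18·5·20=2725; k=2: 1530+1700+18·17·20=9350; k=3: 875+0+18·5·20=2675 → min 2675.
Optimal order: ((A_1 (A_2 A_3)) A_4) with cost 2675.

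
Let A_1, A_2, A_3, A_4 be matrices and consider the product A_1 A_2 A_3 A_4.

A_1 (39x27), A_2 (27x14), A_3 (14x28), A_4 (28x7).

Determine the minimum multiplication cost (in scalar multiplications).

Adjacent pairs: A_1A_2 = 39·27·14 = 14742; A_2A_3 = 27·14·28 = 10584; A_3A_4 = 14·28·7 = 2744.
Length 3: A_1..A_3: k=1: 0+10584+39·27·28=40068; k=2: 14742+0+39·14·28=30030 → min 30030 | A_2..A_4: k=2: 0+2744+27·14·7=5390; k=3: 10584+0+27·28·7=15876 → min 5390.
Length 4: A_1..A_4: k=1: 0+5390+39·27·7=12761; k=2: 14742+2744+39·14·7=21308; k=3: 30030+0+39·28·7=37674 → min 12761.
Optimal order: (A_1 (A_2 (A_3 A_4))) with cost 12761.

12761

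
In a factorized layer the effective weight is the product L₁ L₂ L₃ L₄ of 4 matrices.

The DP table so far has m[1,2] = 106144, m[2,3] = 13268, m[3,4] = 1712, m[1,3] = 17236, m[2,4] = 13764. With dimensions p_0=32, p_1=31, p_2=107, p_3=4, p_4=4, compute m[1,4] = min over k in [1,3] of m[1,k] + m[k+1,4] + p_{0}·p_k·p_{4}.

m[1,4] = min over k∈[1,3] of m[1,k]+m[k+1,4]+p_{0}·p_k·p_{4}.
k=1: 0 + 13764 + 32·31·4 = 17732; k=2: 106144 + 1712 + 32·107·4 = 121552; k=3: 17236 + 0 + 32·4·4 = 17748.
Minimum: 17732 at k=1.

17732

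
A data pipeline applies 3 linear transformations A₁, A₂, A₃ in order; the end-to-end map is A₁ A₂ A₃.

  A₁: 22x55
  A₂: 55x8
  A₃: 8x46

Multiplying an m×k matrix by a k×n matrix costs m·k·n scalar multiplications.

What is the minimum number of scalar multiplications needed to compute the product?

Order (A₁ (A₂ A₃)): (A₂ A₃): 55×8 by 8×46 → 55×46, cost 55·8·46 = 20240; (A₁ (A₂ A₃)): 22×55 by 55×46 → 22×46, cost 22·55·46 = 55660; cumulative 75900. Total 75900.
Order ((A₁ A₂) A₃): (A₁ A₂): 22×55 by 55×8 → 22×8, cost 22·55·8 = 9680; ((A₁ A₂) A₃): 22×8 by 8×46 → 22×46, cost 22·8·46 = 8096; cumulative 17776. Total 17776.
Minimum: 17776.

17776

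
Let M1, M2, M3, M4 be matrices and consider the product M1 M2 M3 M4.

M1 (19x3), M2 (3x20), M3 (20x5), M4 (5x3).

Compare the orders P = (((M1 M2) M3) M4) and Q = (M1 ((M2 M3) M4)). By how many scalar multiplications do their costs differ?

2809

Order P = (((M1 M2) M3) M4): (M1 M2): 19×3 by 3×20 → 19×20, cost 19·3·20 = 1140; ((M1 M2) M3): 19×20 by 20×5 → 19×5, cost 19·20·5 = 1900; cumulative 3040; (((M1 M2) M3) M4): 19×5 by 5×3 → 19×3, cost 19·5·3 = 285; cumulative 3325. Total 3325.
Order Q = (M1 ((M2 M3) M4)): (M2 M3): 3×20 by 20×5 → 3×5, cost 3·20·5 = 300; ((M2 M3) M4): 3×5 by 5×3 → 3×3, cost 3·5·3 = 45; cumulative 345; (M1 ((M2 M3) M4)): 19×3 by 3×3 → 19×3, cost 19·3·3 = 171; cumulative 516. Total 516.
Difference: |3325 − 516| = 2809.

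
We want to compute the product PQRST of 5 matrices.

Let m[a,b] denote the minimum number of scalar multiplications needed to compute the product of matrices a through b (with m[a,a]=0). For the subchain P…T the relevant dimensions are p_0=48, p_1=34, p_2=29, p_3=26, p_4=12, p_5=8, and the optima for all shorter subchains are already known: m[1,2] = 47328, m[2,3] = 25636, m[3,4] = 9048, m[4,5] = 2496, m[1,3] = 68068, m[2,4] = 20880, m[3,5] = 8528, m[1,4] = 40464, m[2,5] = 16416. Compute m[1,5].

29472

m[1,5] = min over k∈[1,4] of m[1,k]+m[k+1,5]+p_{0}·p_k·p_{5}.
k=1: 0 + 16416 + 48·34·8 = 29472; k=2: 47328 + 8528 + 48·29·8 = 66992; k=3: 68068 + 2496 + 48·26·8 = 80548; k=4: 40464 + 0 + 48·12·8 = 45072.
Minimum: 29472 at k=1.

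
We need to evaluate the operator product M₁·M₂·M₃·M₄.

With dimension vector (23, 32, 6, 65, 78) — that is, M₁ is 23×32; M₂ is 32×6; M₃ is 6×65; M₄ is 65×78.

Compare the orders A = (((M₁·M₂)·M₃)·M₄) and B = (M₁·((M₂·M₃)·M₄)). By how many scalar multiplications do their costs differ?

102132

Order A = (((M₁·M₂)·M₃)·M₄): (M₁·M₂): 23×32 by 32×6 → 23×6, cost 23·32·6 = 4416; ((M₁·M₂)·M₃): 23×6 by 6×65 → 23×65, cost 23·6·65 = 8970; cumulative 13386; (((M₁·M₂)·M₃)·M₄): 23×65 by 65×78 → 23×78, cost 23·65·78 = 116610; cumulative 129996. Total 129996.
Order B = (M₁·((M₂·M₃)·M₄)): (M₂·M₃): 32×6 by 6×65 → 32×65, cost 32·6·65 = 12480; ((M₂·M₃)·M₄): 32×65 by 65×78 → 32×78, cost 32·65·78 = 162240; cumulative 174720; (M₁·((M₂·M₃)·M₄)): 23×32 by 32×78 → 23×78, cost 23·32·78 = 57408; cumulative 232128. Total 232128.
Difference: |129996 − 232128| = 102132.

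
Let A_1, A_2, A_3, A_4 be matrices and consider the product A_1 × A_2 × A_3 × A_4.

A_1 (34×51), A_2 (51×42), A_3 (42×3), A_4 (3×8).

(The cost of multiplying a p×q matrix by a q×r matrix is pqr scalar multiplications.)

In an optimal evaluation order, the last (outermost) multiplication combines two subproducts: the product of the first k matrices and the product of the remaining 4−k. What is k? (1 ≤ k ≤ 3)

3

Adjacent pairs: A_1A_2 = 34·51·42 = 72828; A_2A_3 = 51·42·3 = 6426; A_3A_4 = 42·3·8 = 1008.
Length 3: A_1..A_3: k=1: 0+6426+34·51·3=11628; k=2: 72828+0+34·42·3=77112 → min 11628 | A_2..A_4: k=2: 0+1008+51·42·8=18144; k=3: 6426+0+51·3·8=7650 → min 7650.
Top-level splits: k=1: (A_1..A_1)·(A_2..A_4) → 0+7650+34·51·8 = 21522; k=2: (A_1..A_2)·(A_3..A_4) → 72828+1008+34·42·8 = 85260; k=3: (A_1..A_3)·(A_4..A_4) → 11628+0+34·3·8 = 12444.
Best split is after A_3, i.e. k = 3.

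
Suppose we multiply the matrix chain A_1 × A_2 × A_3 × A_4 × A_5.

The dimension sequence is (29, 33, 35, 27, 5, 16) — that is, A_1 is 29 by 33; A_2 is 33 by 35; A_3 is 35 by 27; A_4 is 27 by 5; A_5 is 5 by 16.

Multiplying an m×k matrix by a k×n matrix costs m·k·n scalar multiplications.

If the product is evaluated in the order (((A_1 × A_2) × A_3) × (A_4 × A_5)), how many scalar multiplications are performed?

75588

(A_1 × A_2): 29×33 by 33×35 → 29×35, cost 29·33·35 = 33495
((A_1 × A_2) × A_3): 29×35 by 35×27 → 29×27, cost 29·35·27 = 27405; cumulative 60900
(A_4 × A_5): 27×5 by 5×16 → 27×16, cost 27·5·16 = 2160
(((A_1 × A_2) × A_3) × (A_4 × A_5)): 29×27 by 27×16 → 29×16, cost 29·27·16 = 12528; cumulative 75588
Total: 75588 scalar multiplications.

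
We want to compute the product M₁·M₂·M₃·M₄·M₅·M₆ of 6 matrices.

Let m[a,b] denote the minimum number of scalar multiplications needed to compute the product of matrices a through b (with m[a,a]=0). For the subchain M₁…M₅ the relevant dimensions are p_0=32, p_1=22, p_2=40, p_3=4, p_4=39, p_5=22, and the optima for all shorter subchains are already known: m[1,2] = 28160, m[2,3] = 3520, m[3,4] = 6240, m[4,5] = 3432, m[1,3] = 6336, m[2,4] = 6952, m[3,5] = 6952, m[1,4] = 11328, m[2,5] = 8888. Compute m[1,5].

12584

m[1,5] = min over k∈[1,4] of m[1,k]+m[k+1,5]+p_{0}·p_k·p_{5}.
k=1: 0 + 8888 + 32·22·22 = 24376; k=2: 28160 + 6952 + 32·40·22 = 63272; k=3: 6336 + 3432 + 32·4·22 = 12584; k=4: 11328 + 0 + 32·39·22 = 38784.
Minimum: 12584 at k=3.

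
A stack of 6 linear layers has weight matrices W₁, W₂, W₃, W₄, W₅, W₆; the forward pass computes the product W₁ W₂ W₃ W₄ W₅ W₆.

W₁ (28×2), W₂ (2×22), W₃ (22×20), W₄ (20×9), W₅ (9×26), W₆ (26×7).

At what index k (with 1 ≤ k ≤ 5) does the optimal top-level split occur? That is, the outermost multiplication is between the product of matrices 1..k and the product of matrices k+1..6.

Adjacent pairs: W₁W₂ = 28·2·22 = 1232; W₂W₃ = 2·22·20 = 880; W₃W₄ = 22·20·9 = 3960; W₄W₅ = 20·9·26 = 4680; W₅W₆ = 9·26·7 = 1638.
Length 3: W₁..W₃: k=1: 0+880+28·2·20=2000; k=2: 1232+0+28·22·20=13552 → min 2000 | W₂..W₄: k=2: 0+3960+2·22·9=4356; k=3: 880+0+2·20·9=1240 → min 1240 | W₃..W₅: k=3: 0+4680+22·20·26=16120; k=4: 3960+0+22·9·26=9108 → min 9108 | W₄..W₆: k=4: 0+1638+20·9·7=2898; k=5: 4680+0+20·26·7=8320 → min 2898.
Length 4: W₁..W₄: k=1: 0+1240+28·2·9=1744; k=2: 1232+3960+28·22·9=10736; k=3: 2000+0+28·20·9=7040 → min 1744 | W₂..W₅: k=2: 0+9108+2·22·26=10252; k=3: 880+4680+2·20·26=6600; k=4: 1240+0+2·9·26=1708 → min 1708 | W₃..W₆: k=3: 0+2898+22·20·7=5978; k=4: 3960+1638+22·9·7=6984; k=5: 9108+0+22·26·7=13112 → min 5978.
Length 5: W₁..W₅: k=1: 0+1708+28·2·26=3164; k=2: 1232+9108+28·22·26=26356; k=3: 2000+4680+28·20·26=21240; k=4: 1744+0+28·9·26=8296 → min 3164 | W₂..W₆: k=2: 0+5978+2·22·7=6286; k=3: 880+2898+2·20·7=4058; k=4: 1240+1638+2·9·7=3004; k=5: 1708+0+2·26·7=2072 → min 2072.
Top-level splits: k=1: (W₁..W₁)·(W₂..W₆) → 0+2072+28·2·7 = 2464; k=2: (W₁..W₂)·(W₃..W₆) → 1232+5978+28·22·7 = 11522; k=3: (W₁..W₃)·(W₄..W₆) → 2000+2898+28·20·7 = 8818; k=4: (W₁..W₄)·(W₅..W₆) → 1744+1638+28·9·7 = 5146; k=5: (W₁..W₅)·(W₆..W₆) → 3164+0+28·26·7 = 8260.
Best split is after W₁, i.e. k = 1.

1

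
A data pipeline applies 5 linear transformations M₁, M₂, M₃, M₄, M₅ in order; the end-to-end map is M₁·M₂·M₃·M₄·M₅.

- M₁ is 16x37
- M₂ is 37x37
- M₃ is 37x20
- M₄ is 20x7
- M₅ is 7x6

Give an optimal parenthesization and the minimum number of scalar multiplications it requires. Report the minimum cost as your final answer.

Adjacent pairs: M₁M₂ = 16·37·37 = 21904; M₂M₃ = 37·37·20 = 27380; M₃M₄ = 37·20·7 = 5180; M₄M₅ = 20·7·6 = 840.
Length 3: M₁..M₃: k=1: 0+27380+16·37·20=39220; k=2: 21904+0+16·37·20=33744 → min 33744 | M₂..M₄: k=2: 0+5180+37·37·7=14763; k=3: 27380+0+37·20·7=32560 → min 14763 | M₃..M₅: k=3: 0+840+37·20·6=5280; k=4: 5180+0+37·7·6=6734 → min 5280.
Length 4: M₁..M₄: k=1: 0+14763+16·37·7=18907; k=2: 21904+5180+16·37·7=31228; k=3: 33744+0+16·20·7=35984 → min 18907 | M₂..M₅: k=2: 0+5280+37·37·6=13494; k=3: 27380+840+37·20·6=32660; k=4: 14763+0+37·7·6=16317 → min 13494.
Length 5: M₁..M₅: k=1: 0+13494+16·37·6=17046; k=2: 21904+5280+16·37·6=30736; k=3: 33744+840+16·20·6=36504; k=4: 18907+0+16·7·6=19579 → min 17046.
Optimal parenthesization: (M₁·(M₂·(M₃·(M₄·M₅)))) with cost 17046.

17046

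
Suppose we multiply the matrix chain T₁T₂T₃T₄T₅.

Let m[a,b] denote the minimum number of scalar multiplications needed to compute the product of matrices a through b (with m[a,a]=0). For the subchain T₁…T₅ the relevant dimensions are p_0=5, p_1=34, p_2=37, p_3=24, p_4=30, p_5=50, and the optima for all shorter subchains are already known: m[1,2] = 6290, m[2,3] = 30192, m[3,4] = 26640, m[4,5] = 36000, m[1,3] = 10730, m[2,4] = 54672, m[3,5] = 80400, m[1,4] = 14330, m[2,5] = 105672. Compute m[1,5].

21830

m[1,5] = min over k∈[1,4] of m[1,k]+m[k+1,5]+p_{0}·p_k·p_{5}.
k=1: 0 + 105672 + 5·34·50 = 114172; k=2: 6290 + 80400 + 5·37·50 = 95940; k=3: 10730 + 36000 + 5·24·50 = 52730; k=4: 14330 + 0 + 5·30·50 = 21830.
Minimum: 21830 at k=4.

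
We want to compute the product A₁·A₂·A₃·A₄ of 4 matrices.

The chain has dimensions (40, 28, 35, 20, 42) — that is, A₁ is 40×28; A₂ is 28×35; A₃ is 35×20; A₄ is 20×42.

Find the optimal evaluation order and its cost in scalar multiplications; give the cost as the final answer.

Adjacent pairs: A₁A₂ = 40·28·35 = 39200; A₂A₃ = 28·35·20 = 19600; A₃A₄ = 35·20·42 = 29400.
Length 3: A₁..A₃: k=1: 0+19600+40·28·20=42000; k=2: 39200+0+40·35·20=67200 → min 42000 | A₂..A₄: k=2: 0+29400+28·35·42=70560; k=3: 19600+0+28·20·42=43120 → min 43120.
Length 4: A₁..A₄: k=1: 0+43120+40·28·42=90160; k=2: 39200+29400+40·35·42=127400; k=3: 42000+0+40·20·42=75600 → min 75600.
Optimal parenthesization: ((A₁·(A₂·A₃))·A₄) with cost 75600.

75600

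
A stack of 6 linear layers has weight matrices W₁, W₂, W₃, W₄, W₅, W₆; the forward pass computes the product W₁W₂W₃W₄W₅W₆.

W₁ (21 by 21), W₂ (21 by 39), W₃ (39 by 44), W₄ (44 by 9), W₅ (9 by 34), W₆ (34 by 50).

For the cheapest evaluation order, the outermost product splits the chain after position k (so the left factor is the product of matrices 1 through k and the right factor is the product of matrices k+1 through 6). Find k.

Adjacent pairs: W₁W₂ = 21·21·39 = 17199; W₂W₃ = 21·39·44 = 36036; W₃W₄ = 39·44·9 = 15444; W₄W₅ = 44·9·34 = 13464; W₅W₆ = 9·34·50 = 15300.
Length 3: W₁..W₃: k=1: 0+36036+21·21·44=55440; k=2: 17199+0+21·39·44=53235 → min 53235 | W₂..W₄: k=2: 0+15444+21·39·9=22815; k=3: 36036+0+21·44·9=44352 → min 22815 | W₃..W₅: k=3: 0+13464+39·44·34=71808; k=4: 15444+0+39·9·34=27378 → min 27378 | W₄..W₆: k=4: 0+15300+44·9·50=35100; k=5: 13464+0+44·34·50=88264 → min 35100.
Length 4: W₁..W₄: k=1: 0+22815+21·21·9=26784; k=2: 17199+15444+21·39·9=40014; k=3: 53235+0+21·44·9=61551 → min 26784 | W₂..W₅: k=2: 0+27378+21·39·34=55224; k=3: 36036+13464+21·44·34=80916; k=4: 22815+0+21·9·34=29241 → min 29241 | W₃..W₆: k=3: 0+35100+39·44·50=120900; k=4: 15444+15300+39·9·50=48294; k=5: 27378+0+39·34·50=93678 → min 48294.
Length 5: W₁..W₅: k=1: 0+29241+21·21·34=44235; k=2: 17199+27378+21·39·34=72423; k=3: 53235+13464+21·44·34=98115; k=4: 26784+0+21·9·34=33210 → min 33210 | W₂..W₆: k=2: 0+48294+21·39·50=89244; k=3: 36036+35100+21·44·50=117336; k=4: 22815+15300+21·9·50=47565; k=5: 29241+0+21·34·50=64941 → min 47565.
Top-level splits: k=1: (W₁..W₁)·(W₂..W₆) → 0+47565+21·21·50 = 69615; k=2: (W₁..W₂)·(W₃..W₆) → 17199+48294+21·39·50 = 106443; k=3: (W₁..W₃)·(W₄..W₆) → 53235+35100+21·44·50 = 134535; k=4: (W₁..W₄)·(W₅..W₆) → 26784+15300+21·9·50 = 51534; k=5: (W₁..W₅)·(W₆..W₆) → 33210+0+21·34·50 = 68910.
Best split is after W₄, i.e. k = 4.

4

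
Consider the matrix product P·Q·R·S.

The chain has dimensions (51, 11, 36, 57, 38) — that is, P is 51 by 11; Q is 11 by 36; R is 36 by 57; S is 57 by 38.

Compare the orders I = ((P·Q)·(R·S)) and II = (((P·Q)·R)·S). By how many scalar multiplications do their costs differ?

Order I = ((P·Q)·(R·S)): (P·Q): 51×11 by 11×36 → 51×36, cost 51·11·36 = 20196; (R·S): 36×57 by 57×38 → 36×38, cost 36·57·38 = 77976; ((P·Q)·(R·S)): 51×36 by 36×38 → 51×38, cost 51·36·38 = 69768; cumulative 167940. Total 167940.
Order II = (((P·Q)·R)·S): (P·Q): 51×11 by 11×36 → 51×36, cost 51·11·36 = 20196; ((P·Q)·R): 51×36 by 36×57 → 51×57, cost 51·36·57 = 104652; cumulative 124848; (((P·Q)·R)·S): 51×57 by 57×38 → 51×38, cost 51·57·38 = 110466; cumulative 235314. Total 235314.
Difference: |167940 − 235314| = 67374.

67374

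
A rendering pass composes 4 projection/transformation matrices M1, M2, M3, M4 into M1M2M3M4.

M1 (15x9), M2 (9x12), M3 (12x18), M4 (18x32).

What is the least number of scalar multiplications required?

Adjacent pairs: M1M2 = 15·9·12 = 1620; M2M3 = 9·12·18 = 1944; M3M4 = 12·18·32 = 6912.
Length 3: M1..M3: k=1: 0+1944+15·9·18=4374; k=2: 1620+0+15·12·18=4860 → min 4374 | M2..M4: k=2: 0+6912+9·12·32=10368; k=3: 1944+0+9·18·32=7128 → min 7128.
Length 4: M1..M4: k=1: 0+7128+15·9·32=11448; k=2: 1620+6912+15·12·32=14292; k=3: 4374+0+15·18·32=13014 → min 11448.
Optimal order: (M1((M2M3)M4)) with cost 11448.

11448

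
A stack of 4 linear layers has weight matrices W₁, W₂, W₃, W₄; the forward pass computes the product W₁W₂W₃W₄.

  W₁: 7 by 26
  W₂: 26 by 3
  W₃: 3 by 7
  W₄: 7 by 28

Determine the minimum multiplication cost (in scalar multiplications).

1722

Adjacent pairs: W₁W₂ = 7·26·3 = 546; W₂W₃ = 26·3·7 = 546; W₃W₄ = 3·7·28 = 588.
Length 3: W₁..W₃: k=1: 0+546+7·26·7=1820; k=2: 546+0+7·3·7=693 → min 693 | W₂..W₄: k=2: 0+588+26·3·28=2772; k=3: 546+0+26·7·28=5642 → min 2772.
Length 4: W₁..W₄: k=1: 0+2772+7·26·28=7868; k=2: 546+588+7·3·28=1722; k=3: 693+0+7·7·28=2065 → min 1722.
Optimal order: ((W₁W₂)(W₃W₄)) with cost 1722.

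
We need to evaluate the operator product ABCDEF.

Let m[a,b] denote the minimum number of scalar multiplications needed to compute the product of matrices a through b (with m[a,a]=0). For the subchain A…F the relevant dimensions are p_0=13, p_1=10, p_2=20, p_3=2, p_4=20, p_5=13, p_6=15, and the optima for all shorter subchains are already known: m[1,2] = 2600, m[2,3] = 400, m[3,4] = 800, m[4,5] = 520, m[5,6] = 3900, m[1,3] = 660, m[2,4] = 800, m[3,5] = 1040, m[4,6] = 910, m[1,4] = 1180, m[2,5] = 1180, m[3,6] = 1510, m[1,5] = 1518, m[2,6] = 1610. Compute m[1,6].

1960

m[1,6] = min over k∈[1,5] of m[1,k]+m[k+1,6]+p_{0}·p_k·p_{6}.
k=1: 0 + 1610 + 13·10·15 = 3560; k=2: 2600 + 1510 + 13·20·15 = 8010; k=3: 660 + 910 + 13·2·15 = 1960; k=4: 1180 + 3900 + 13·20·15 = 8980; k=5: 1518 + 0 + 13·13·15 = 4053.
Minimum: 1960 at k=3.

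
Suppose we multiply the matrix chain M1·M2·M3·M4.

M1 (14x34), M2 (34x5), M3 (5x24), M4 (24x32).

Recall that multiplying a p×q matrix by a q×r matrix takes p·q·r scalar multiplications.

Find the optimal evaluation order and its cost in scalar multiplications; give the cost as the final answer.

Adjacent pairs: M1M2 = 14·34·5 = 2380; M2M3 = 34·5·24 = 4080; M3M4 = 5·24·32 = 3840.
Length 3: M1..M3: k=1: 0+4080+14·34·24=15504; k=2: 2380+0+14·5·24=4060 → min 4060 | M2..M4: k=2: 0+3840+34·5·32=9280; k=3: 4080+0+34·24·32=30192 → min 9280.
Length 4: M1..M4: k=1: 0+9280+14·34·32=24512; k=2: 2380+3840+14·5·32=8460; k=3: 4060+0+14·24·32=14812 → min 8460.
Optimal parenthesization: ((M1·M2)·(M3·M4)) with cost 8460.

8460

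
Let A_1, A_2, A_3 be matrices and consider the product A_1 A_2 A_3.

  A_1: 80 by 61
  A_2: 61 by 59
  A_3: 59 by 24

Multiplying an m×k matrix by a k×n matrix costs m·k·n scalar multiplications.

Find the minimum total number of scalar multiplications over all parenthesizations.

203496

Order (A_1 (A_2 A_3)): (A_2 A_3): 61×59 by 59×24 → 61×24, cost 61·59·24 = 86376; (A_1 (A_2 A_3)): 80×61 by 61×24 → 80×24, cost 80·61·24 = 117120; cumulative 203496. Total 203496.
Order ((A_1 A_2) A_3): (A_1 A_2): 80×61 by 61×59 → 80×59, cost 80·61·59 = 287920; ((A_1 A_2) A_3): 80×59 by 59×24 → 80×24, cost 80·59·24 = 113280; cumulative 401200. Total 401200.
Minimum: 203496.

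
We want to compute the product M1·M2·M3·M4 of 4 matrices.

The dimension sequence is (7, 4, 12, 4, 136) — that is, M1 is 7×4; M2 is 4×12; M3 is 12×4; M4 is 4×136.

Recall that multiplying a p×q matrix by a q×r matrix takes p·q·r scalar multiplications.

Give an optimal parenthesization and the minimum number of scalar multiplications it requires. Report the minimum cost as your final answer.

4112

Adjacent pairs: M1M2 = 7·4·12 = 336; M2M3 = 4·12·4 = 192; M3M4 = 12·4·136 = 6528.
Length 3: M1..M3: k=1: 0+192+7·4·4=304; k=2: 336+0+7·12·4=672 → min 304 | M2..M4: k=2: 0+6528+4·12·136=13056; k=3: 192+0+4·4·136=2368 → min 2368.
Length 4: M1..M4: k=1: 0+2368+7·4·136=6176; k=2: 336+6528+7·12·136=18288; k=3: 304+0+7·4·136=4112 → min 4112.
Optimal parenthesization: ((M1·(M2·M3))·M4) with cost 4112.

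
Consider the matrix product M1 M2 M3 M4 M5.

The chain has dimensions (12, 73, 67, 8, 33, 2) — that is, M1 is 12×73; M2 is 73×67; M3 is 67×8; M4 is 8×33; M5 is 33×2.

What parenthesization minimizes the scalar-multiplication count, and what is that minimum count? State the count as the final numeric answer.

13134

Adjacent pairs: M1M2 = 12·73·67 = 58692; M2M3 = 73·67·8 = 39128; M3M4 = 67·8·33 = 17688; M4M5 = 8·33·2 = 528.
Length 3: M1..M3: k=1: 0+39128+12·73·8=46136; k=2: 58692+0+12·67·8=65124 → min 46136 | M2..M4: k=2: 0+17688+73·67·33=179091; k=3: 39128+0+73·8·33=58400 → min 58400 | M3..M5: k=3: 0+528+67·8·2=1600; k=4: 17688+0+67·33·2=22110 → min 1600.
Length 4: M1..M4: k=1: 0+58400+12·73·33=87308; k=2: 58692+17688+12·67·33=102912; k=3: 46136+0+12·8·33=49304 → min 49304 | M2..M5: k=2: 0+1600+73·67·2=11382; k=3: 39128+528+73·8·2=40824; k=4: 58400+0+73·33·2=63218 → min 11382.
Length 5: M1..M5: k=1: 0+11382+12·73·2=13134; k=2: 58692+1600+12·67·2=61900; k=3: 46136+528+12·8·2=46856; k=4: 49304+0+12·33·2=50096 → min 13134.
Optimal parenthesization: (M1 (M2 (M3 (M4 M5)))) with cost 13134.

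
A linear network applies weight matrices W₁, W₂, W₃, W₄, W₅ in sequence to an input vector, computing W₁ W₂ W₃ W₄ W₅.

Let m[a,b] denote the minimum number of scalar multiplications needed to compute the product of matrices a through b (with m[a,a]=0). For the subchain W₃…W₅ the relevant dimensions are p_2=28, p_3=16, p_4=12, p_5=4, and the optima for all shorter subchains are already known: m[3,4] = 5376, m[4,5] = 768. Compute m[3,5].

2560

m[3,5] = min over k∈[3,4] of m[3,k]+m[k+1,5]+p_{2}·p_k·p_{5}.
k=3: 0 + 768 + 28·16·4 = 2560; k=4: 5376 + 0 + 28·12·4 = 6720.
Minimum: 2560 at k=3.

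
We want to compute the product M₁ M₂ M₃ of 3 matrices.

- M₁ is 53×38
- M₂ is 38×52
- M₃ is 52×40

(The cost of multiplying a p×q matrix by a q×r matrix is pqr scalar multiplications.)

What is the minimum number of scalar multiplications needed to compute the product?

159600

Order (M₁ (M₂ M₃)): (M₂ M₃): 38×52 by 52×40 → 38×40, cost 38·52·40 = 79040; (M₁ (M₂ M₃)): 53×38 by 38×40 → 53×40, cost 53·38·40 = 80560; cumulative 159600. Total 159600.
Order ((M₁ M₂) M₃): (M₁ M₂): 53×38 by 38×52 → 53×52, cost 53·38·52 = 104728; ((M₁ M₂) M₃): 53×52 by 52×40 → 53×40, cost 53·52·40 = 110240; cumulative 214968. Total 214968.
Minimum: 159600.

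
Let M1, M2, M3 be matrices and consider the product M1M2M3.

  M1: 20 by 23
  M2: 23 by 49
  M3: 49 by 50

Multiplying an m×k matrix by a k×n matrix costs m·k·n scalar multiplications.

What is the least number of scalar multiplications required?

71540

Order (M1(M2M3)): (M2M3): 23×49 by 49×50 → 23×50, cost 23·49·50 = 56350; (M1(M2M3)): 20×23 by 23×50 → 20×50, cost 20·23·50 = 23000; cumulative 79350. Total 79350.
Order ((M1M2)M3): (M1M2): 20×23 by 23×49 → 20×49, cost 20·23·49 = 22540; ((M1M2)M3): 20×49 by 49×50 → 20×50, cost 20·49·50 = 49000; cumulative 71540. Total 71540.
Minimum: 71540.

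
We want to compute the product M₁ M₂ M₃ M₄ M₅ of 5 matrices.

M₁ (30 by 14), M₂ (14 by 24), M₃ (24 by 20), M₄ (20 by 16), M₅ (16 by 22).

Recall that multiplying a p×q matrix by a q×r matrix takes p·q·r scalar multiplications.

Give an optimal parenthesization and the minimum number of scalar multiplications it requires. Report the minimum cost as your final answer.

25368

Adjacent pairs: M₁M₂ = 30·14·24 = 10080; M₂M₃ = 14·24·20 = 6720; M₃M₄ = 24·20·16 = 7680; M₄M₅ = 20·16·22 = 7040.
Length 3: M₁..M₃: k=1: 0+6720+30·14·20=15120; k=2: 10080+0+30·24·20=24480 → min 15120 | M₂..M₄: k=2: 0+7680+14·24·16=13056; k=3: 6720+0+14·20·16=11200 → min 11200 | M₃..M₅: k=3: 0+7040+24·20·22=17600; k=4: 7680+0+24·16·22=16128 → min 16128.
Length 4: M₁..M₄: k=1: 0+11200+30·14·16=17920; k=2: 10080+7680+30·24·16=29280; k=3: 15120+0+30·20·16=24720 → min 17920 | M₂..M₅: k=2: 0+16128+14·24·22=23520; k=3: 6720+7040+14·20·22=19920; k=4: 11200+0+14·16·22=16128 → min 16128.
Length 5: M₁..M₅: k=1: 0+16128+30·14·22=25368; k=2: 10080+16128+30·24·22=42048; k=3: 15120+7040+30·20·22=35360; k=4: 17920+0+30·16·22=28480 → min 25368.
Optimal parenthesization: (M₁ (((M₂ M₃) M₄) M₅)) with cost 25368.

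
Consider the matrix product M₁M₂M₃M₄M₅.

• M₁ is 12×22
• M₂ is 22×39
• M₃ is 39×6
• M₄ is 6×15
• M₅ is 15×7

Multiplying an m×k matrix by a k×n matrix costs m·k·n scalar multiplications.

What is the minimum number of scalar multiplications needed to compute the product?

7866

Adjacent pairs: M₁M₂ = 12·22·39 = 10296; M₂M₃ = 22·39·6 = 5148; M₃M₄ = 39·6·15 = 3510; M₄M₅ = 6·15·7 = 630.
Length 3: M₁..M₃: k=1: 0+5148+12·22·6=6732; k=2: 10296+0+12·39·6=13104 → min 6732 | M₂..M₄: k=2: 0+3510+22·39·15=16380; k=3: 5148+0+22·6·15=7128 → min 7128 | M₃..M₅: k=3: 0+630+39·6·7=2268; k=4: 3510+0+39·15·7=7605 → min 2268.
Length 4: M₁..M₄: k=1: 0+7128+12·22·15=11088; k=2: 10296+3510+12·39·15=20826; k=3: 6732+0+12·6·15=7812 → min 7812 | M₂..M₅: k=2: 0+2268+22·39·7=8274; k=3: 5148+630+22·6·7=6702; k=4: 7128+0+22·15·7=9438 → min 6702.
Length 5: M₁..M₅: k=1: 0+6702+12·22·7=8550; k=2: 10296+2268+12·39·7=15840; k=3: 6732+630+12·6·7=7866; k=4: 7812+0+12·15·7=9072 → min 7866.
Optimal order: ((M₁(M₂M₃))(M₄M₅)) with cost 7866.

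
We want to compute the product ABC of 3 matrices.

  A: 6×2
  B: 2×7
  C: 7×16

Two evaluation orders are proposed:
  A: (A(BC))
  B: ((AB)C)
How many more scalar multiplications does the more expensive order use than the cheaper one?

Order A = (A(BC)): (BC): 2×7 by 7×16 → 2×16, cost 2·7·16 = 224; (A(BC)): 6×2 by 2×16 → 6×16, cost 6·2·16 = 192; cumulative 416. Total 416.
Order B = ((AB)C): (AB): 6×2 by 2×7 → 6×7, cost 6·2·7 = 84; ((AB)C): 6×7 by 7×16 → 6×16, cost 6·7·16 = 672; cumulative 756. Total 756.
Difference: |416 − 756| = 340.

340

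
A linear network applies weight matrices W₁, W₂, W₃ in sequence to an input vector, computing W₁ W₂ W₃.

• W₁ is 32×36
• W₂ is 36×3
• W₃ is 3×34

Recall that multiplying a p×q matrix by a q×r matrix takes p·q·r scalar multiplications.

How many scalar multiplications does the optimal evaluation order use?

Order (W₁ (W₂ W₃)): (W₂ W₃): 36×3 by 3×34 → 36×34, cost 36·3·34 = 3672; (W₁ (W₂ W₃)): 32×36 by 36×34 → 32×34, cost 32·36·34 = 39168; cumulative 42840. Total 42840.
Order ((W₁ W₂) W₃): (W₁ W₂): 32×36 by 36×3 → 32×3, cost 32·36·3 = 3456; ((W₁ W₂) W₃): 32×3 by 3×34 → 32×34, cost 32·3·34 = 3264; cumulative 6720. Total 6720.
Minimum: 6720.

6720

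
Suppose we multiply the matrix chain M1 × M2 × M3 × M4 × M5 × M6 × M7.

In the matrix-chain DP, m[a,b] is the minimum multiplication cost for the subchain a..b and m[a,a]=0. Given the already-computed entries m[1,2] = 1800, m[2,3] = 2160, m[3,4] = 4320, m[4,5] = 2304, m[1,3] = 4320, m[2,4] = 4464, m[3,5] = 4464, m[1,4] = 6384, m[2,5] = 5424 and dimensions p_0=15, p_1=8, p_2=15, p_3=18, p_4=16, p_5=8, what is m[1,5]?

m[1,5] = min over k∈[1,4] of m[1,k]+m[k+1,5]+p_{0}·p_k·p_{5}.
k=1: 0 + 5424 + 15·8·8 = 6384; k=2: 1800 + 4464 + 15·15·8 = 8064; k=3: 4320 + 2304 + 15·18·8 = 8784; k=4: 6384 + 0 + 15·16·8 = 8304.
Minimum: 6384 at k=1.

6384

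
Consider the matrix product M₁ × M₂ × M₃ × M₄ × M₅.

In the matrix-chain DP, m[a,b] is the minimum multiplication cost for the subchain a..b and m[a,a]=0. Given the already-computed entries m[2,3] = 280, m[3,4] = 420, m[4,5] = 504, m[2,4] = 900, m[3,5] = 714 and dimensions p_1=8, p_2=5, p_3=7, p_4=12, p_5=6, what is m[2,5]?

m[2,5] = min over k∈[2,4] of m[2,k]+m[k+1,5]+p_{1}·p_k·p_{5}.
k=2: 0 + 714 + 8·5·6 = 954; k=3: 280 + 504 + 8·7·6 = 1120; k=4: 900 + 0 + 8·12·6 = 1476.
Minimum: 954 at k=2.

954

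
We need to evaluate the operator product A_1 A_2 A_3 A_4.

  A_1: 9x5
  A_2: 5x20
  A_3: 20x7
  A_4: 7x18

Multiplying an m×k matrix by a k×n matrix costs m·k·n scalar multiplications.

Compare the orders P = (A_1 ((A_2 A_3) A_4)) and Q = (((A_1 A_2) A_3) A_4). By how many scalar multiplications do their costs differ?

1154

Order P = (A_1 ((A_2 A_3) A_4)): (A_2 A_3): 5×20 by 20×7 → 5×7, cost 5·20·7 = 700; ((A_2 A_3) A_4): 5×7 by 7×18 → 5×18, cost 5·7·18 = 630; cumulative 1330; (A_1 ((A_2 A_3) A_4)): 9×5 by 5×18 → 9×18, cost 9·5·18 = 810; cumulative 2140. Total 2140.
Order Q = (((A_1 A_2) A_3) A_4): (A_1 A_2): 9×5 by 5×20 → 9×20, cost 9·5·20 = 900; ((A_1 A_2) A_3): 9×20 by 20×7 → 9×7, cost 9·20·7 = 1260; cumulative 2160; (((A_1 A_2) A_3) A_4): 9×7 by 7×18 → 9×18, cost 9·7·18 = 1134; cumulative 3294. Total 3294.
Difference: |2140 − 3294| = 1154.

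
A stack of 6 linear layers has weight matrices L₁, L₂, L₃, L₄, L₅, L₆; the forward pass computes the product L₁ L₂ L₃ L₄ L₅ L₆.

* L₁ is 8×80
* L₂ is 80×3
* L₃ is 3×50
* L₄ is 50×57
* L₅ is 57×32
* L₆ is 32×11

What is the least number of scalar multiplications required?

17262

Adjacent pairs: L₁L₂ = 8·80·3 = 1920; L₂L₃ = 80·3·50 = 12000; L₃L₄ = 3·50·57 = 8550; L₄L₅ = 50·57·32 = 91200; L₅L₆ = 57·32·11 = 20064.
Length 3: L₁..L₃: k=1: 0+12000+8·80·50=44000; k=2: 1920+0+8·3·50=3120 → min 3120 | L₂..L₄: k=2: 0+8550+80·3·57=22230; k=3: 12000+0+80·50·57=240000 → min 22230 | L₃..L₅: k=3: 0+91200+3·50·32=96000; k=4: 8550+0+3·57·32=14022 → min 14022 | L₄..L₆: k=4: 0+20064+50·57·11=51414; k=5: 91200+0+50·32·11=108800 → min 51414.
Length 4: L₁..L₄: k=1: 0+22230+8·80·57=58710; k=2: 1920+8550+8·3·57=11838; k=3: 3120+0+8·50·57=25920 → min 11838 | L₂..L₅: k=2: 0+14022+80·3·32=21702; k=3: 12000+91200+80·50·32=231200; k=4: 22230+0+80·57·32=168150 → min 21702 | L₃..L₆: k=3: 0+51414+3·50·11=53064; k=4: 8550+20064+3·57·11=30495; k=5: 14022+0+3·32·11=15078 → min 15078.
Length 5: L₁..L₅: k=1: 0+21702+8·80·32=42182; k=2: 1920+14022+8·3·32=16710; k=3: 3120+91200+8·50·32=107120; k=4: 11838+0+8·57·32=26430 → min 16710 | L₂..L₆: k=2: 0+15078+80·3·11=17718; k=3: 12000+51414+80·50·11=107414; k=4: 22230+20064+80·57·11=92454; k=5: 21702+0+80·32·11=49862 → min 17718.
Length 6: L₁..L₆: k=1: 0+17718+8·80·11=24758; k=2: 1920+15078+8·3·11=17262; k=3: 3120+51414+8·50·11=58934; k=4: 11838+20064+8·57·11=36918; k=5: 16710+0+8·32·11=19526 → min 17262.
Optimal order: ((L₁ L₂) (((L₃ L₄) L₅) L₆)) with cost 17262.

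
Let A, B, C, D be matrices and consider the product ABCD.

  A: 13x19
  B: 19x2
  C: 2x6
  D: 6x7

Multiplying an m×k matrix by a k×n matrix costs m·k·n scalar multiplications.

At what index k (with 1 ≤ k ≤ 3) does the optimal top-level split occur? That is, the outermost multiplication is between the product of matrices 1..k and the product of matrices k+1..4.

2

Adjacent pairs: AB = 13·19·2 = 494; BC = 19·2·6 = 228; CD = 2·6·7 = 84.
Length 3: A..C: k=1: 0+228+13·19·6=1710; k=2: 494+0+13·2·6=650 → min 650 | B..D: k=2: 0+84+19·2·7=350; k=3: 228+0+19·6·7=1026 → min 350.
Top-level splits: k=1: (A..A)·(B..D) → 0+350+13·19·7 = 2079; k=2: (A..B)·(C..D) → 494+84+13·2·7 = 760; k=3: (A..C)·(D..D) → 650+0+13·6·7 = 1196.
Best split is after B, i.e. k = 2.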